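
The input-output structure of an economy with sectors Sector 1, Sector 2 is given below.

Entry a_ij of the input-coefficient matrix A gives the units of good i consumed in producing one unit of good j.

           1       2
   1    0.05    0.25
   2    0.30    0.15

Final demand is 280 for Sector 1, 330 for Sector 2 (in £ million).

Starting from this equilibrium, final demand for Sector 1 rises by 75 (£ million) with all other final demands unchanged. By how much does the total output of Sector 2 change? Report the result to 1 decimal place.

Δx_2 = 30.7

I − A =
  [   0.95    -0.25]
  [  -0.30     0.85]
det(I−A) = (0.95)(0.85) − (-0.25)(-0.30) = 0.7325
adj(I−A) = [[0.85, 0.25], [0.30, 0.95]]
(I − A)⁻¹ = adj(I−A) / det(I−A) ≈
  [   1.1604     0.3413]
  [   0.4096     1.2969]
Δx = (I − A)⁻¹ Δd with Δd having +75 in the Sector 1 component and 0 elsewhere.
So Δx_2 = L_21 · (+75), where L_21 = adj(I−A)_21 / det(I−A) = 0.30 / 0.7325.
Δx_2 = 0.30 × (+75) / 0.7325 = 22.50 / 0.7325 ≈ 30.7.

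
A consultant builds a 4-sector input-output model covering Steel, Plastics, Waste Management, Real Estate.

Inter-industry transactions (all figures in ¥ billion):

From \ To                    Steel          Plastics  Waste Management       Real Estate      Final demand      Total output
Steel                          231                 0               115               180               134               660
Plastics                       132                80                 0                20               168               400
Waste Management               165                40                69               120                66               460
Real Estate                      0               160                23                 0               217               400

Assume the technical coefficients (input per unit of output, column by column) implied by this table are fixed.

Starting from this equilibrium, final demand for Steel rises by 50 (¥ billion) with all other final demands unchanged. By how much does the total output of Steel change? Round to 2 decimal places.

Technical coefficients a_ij = z_ij / X_j:
  a_11 = 231/660 = 0.35, a_21 = 132/660 = 0.20, a_31 = 165/660 = 0.25, a_41 = 0/660 = 0.00
  a_12 = 0/400 = 0.00, a_22 = 80/400 = 0.20, a_32 = 40/400 = 0.10, a_42 = 160/400 = 0.40
  a_13 = 115/460 = 0.25, a_23 = 0/460 = 0.00, a_33 = 69/460 = 0.15, a_43 = 23/460 = 0.05
  a_14 = 180/400 = 0.45, a_24 = 20/400 = 0.05, a_34 = 120/400 = 0.30, a_44 = 0/400 = 0.00
I − A =
  [   0.65     0.00    -0.25    -0.45]
  [  -0.20     0.80     0.00    -0.05]
  [  -0.25    -0.10     0.85    -0.30]
  [   0.00    -0.40    -0.05     1.00]
Compute the cofactors C_ij = (−1)^(i+j)·(3×3 minor ij) of I−A; the adjugate is their transpose:
adj(I−A) = Cᵀ =
  [ 0.650750   0.210250   0.213000   0.367250]
  [ 0.167625   0.474625   0.056125   0.116000]
  [ 0.239000   0.188000   0.471000   0.258250]
  [ 0.079000   0.199250   0.046000   0.387000]
det(I−A) = Σ_j (I−A)_1j·C_1j = (0.65)(0.650750) + (0.00)(0.167625) + (-0.25)(0.239000) + (-0.45)(0.079000) = 0.3276875
(I − A)⁻¹ = adj(I−A) / det(I−A) ≈
  [   1.9859     0.6416     0.6500     1.1207]
  [   0.5115     1.4484     0.1713     0.3540]
  [   0.7294     0.5737     1.4373     0.7881]
  [   0.2411     0.6080     0.1404     1.1810]
Δx = (I − A)⁻¹ Δd with Δd having +50 in the Steel component and 0 elsewhere.
So Δx_1 = L_11 · (+50), where L_11 = adj(I−A)_11 / det(I−A) = 0.650750 / 0.3276875.
Δx_1 = 0.650750 × (+50) / 0.3276875 = 32.5375 / 0.3276875 ≈ 99.29.

Δx_1 = 99.29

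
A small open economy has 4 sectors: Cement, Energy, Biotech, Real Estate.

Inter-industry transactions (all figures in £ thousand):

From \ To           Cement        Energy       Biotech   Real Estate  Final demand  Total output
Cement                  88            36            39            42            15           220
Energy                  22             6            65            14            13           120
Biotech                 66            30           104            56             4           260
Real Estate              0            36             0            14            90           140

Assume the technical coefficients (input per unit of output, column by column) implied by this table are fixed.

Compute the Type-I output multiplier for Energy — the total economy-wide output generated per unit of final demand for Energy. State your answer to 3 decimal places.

Technical coefficients a_ij = z_ij / X_j:
  a_CC = 88/220 = 0.40, a_EC = 22/220 = 0.10, a_BC = 66/220 = 0.30, a_RC = 0/220 = 0.00
  a_CE = 36/120 = 0.30, a_EE = 6/120 = 0.05, a_BE = 30/120 = 0.25, a_RE = 36/120 = 0.30
  a_CB = 39/260 = 0.15, a_EB = 65/260 = 0.25, a_BB = 104/260 = 0.40, a_RB = 0/260 = 0.00
  a_CR = 42/140 = 0.30, a_ER = 14/140 = 0.10, a_BR = 56/140 = 0.40, a_RR = 14/140 = 0.10
I − A =
  [   0.60    -0.30    -0.15    -0.30]
  [  -0.10     0.95    -0.25    -0.10]
  [  -0.30    -0.25     0.60    -0.40]
  [   0.00    -0.30     0.00     0.90]
Compute the cofactors C_ij = (−1)^(i+j)·(3×3 minor ij) of I−A; the adjugate is their transpose:
adj(I−A) = Cᵀ =
  [ 0.40875   0.26775   0.21375   0.26100]
  [ 0.12150   0.28350   0.14850   0.13800]
  [ 0.28200   0.31500   0.45900   0.33300]
  [ 0.04050   0.09450   0.04950   0.21750]
det(I−A) = Σ_j (I−A)_1j·C_1j = (0.60)(0.40875) + (-0.30)(0.12150) + (-0.15)(0.28200) + (-0.30)(0.04050) = 0.15435
(I − A)⁻¹ = adj(I−A) / det(I−A) ≈
  [   2.6482     1.7347     1.3848     1.6910]
  [   0.7872     1.8367     0.9621     0.8941]
  [   1.8270     2.0408     2.9738     2.1574]
  [   0.2624     0.6122     0.3207     1.4091]
The output multiplier for sector j is the column-j sum of the Leontief inverse (I − A)⁻¹ = adj(I−A) / det(I−A).
Column E of adj(I−A): (0.26775, 0.28350, 0.31500, 0.09450); det(I−A) = 0.15435.
m_E = (0.26775 + 0.28350 + 0.31500 + 0.09450) / 0.15435 = 0.96075 / 0.15435 ≈ 6.224.

m_E = 6.224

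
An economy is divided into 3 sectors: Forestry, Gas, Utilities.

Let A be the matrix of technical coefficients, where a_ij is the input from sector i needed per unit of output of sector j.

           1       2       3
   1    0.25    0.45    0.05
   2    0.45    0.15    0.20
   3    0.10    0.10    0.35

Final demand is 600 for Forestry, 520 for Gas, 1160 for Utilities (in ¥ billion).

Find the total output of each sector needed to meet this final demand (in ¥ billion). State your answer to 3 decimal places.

I − A =
  [   0.75    -0.45    -0.05]
  [  -0.45     0.85    -0.20]
  [  -0.10    -0.10     0.65]
Cofactors of I−A, C_ij = (−1)^(i+j)·(minor ij) (rows/columns in the sector order above):
  C_11 = (0.85)(0.65) − (-0.20)(-0.10) = 0.5325
  C_12 = −[(-0.45)(0.65) − (-0.20)(-0.10)] = 0.3125
  C_13 = (-0.45)(-0.10) − (0.85)(-0.10) = 0.1300
  C_21 = −[(-0.45)(0.65) − (-0.05)(-0.10)] = 0.2975
  C_22 = (0.75)(0.65) − (-0.05)(-0.10) = 0.4825
  C_23 = −[(0.75)(-0.10) − (-0.45)(-0.10)] = 0.1200
  C_31 = (-0.45)(-0.20) − (-0.05)(0.85) = 0.1325
  C_32 = −[(0.75)(-0.20) − (-0.05)(-0.45)] = 0.1725
  C_33 = (0.75)(0.85) − (-0.45)(-0.45) = 0.4350
det(I−A) = Σ_j (I−A)_1j·C_1j = (0.75)(0.5325) + (-0.45)(0.3125) + (-0.05)(0.1300) = 0.25225
adj(I−A) = Cᵀ =
  [ 0.5325   0.2975   0.1325]
  [ 0.3125   0.4825   0.1725]
  [ 0.1300   0.1200   0.4350]
(I − A)⁻¹ = adj(I−A) / det(I−A) ≈
  [   2.1110     1.1794     0.5253]
  [   1.2389     1.9128     0.6838]
  [   0.5154     0.4757     1.7245]
x = (I − A)⁻¹ d = adj(I−A)·d / det(I−A), with det(I−A) = 0.25225:
  x_1 = (0.5325·600 + 0.2975·520 + 0.1325·1160) / 0.25225 = 627.90 / 0.25225 ≈ 2489.197
  x_2 = (0.3125·600 + 0.4825·520 + 0.1725·1160) / 0.25225 = 638.50 / 0.25225 ≈ 2531.219
  x_3 = (0.1300·600 + 0.1200·520 + 0.4350·1160) / 0.25225 = 645.00 / 0.25225 ≈ 2556.987

x_1 = 2489.197, x_2 = 2531.219, x_3 = 2556.987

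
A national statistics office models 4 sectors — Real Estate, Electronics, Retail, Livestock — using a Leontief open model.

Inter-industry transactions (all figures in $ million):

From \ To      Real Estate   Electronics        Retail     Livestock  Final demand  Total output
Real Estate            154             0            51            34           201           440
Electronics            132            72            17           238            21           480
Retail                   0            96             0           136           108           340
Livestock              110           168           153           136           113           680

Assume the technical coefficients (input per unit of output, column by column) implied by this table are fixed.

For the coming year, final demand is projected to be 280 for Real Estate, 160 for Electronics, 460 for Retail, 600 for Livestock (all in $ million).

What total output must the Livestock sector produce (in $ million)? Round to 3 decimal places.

Technical coefficients a_ij = z_ij / X_j:
  a_11 = 154/440 = 0.35, a_21 = 132/440 = 0.30, a_31 = 0/440 = 0.00, a_41 = 110/440 = 0.25
  a_12 = 0/480 = 0.00, a_22 = 72/480 = 0.15, a_32 = 96/480 = 0.20, a_42 = 168/480 = 0.35
  a_13 = 51/340 = 0.15, a_23 = 17/340 = 0.05, a_33 = 0/340 = 0.00, a_43 = 153/340 = 0.45
  a_14 = 34/680 = 0.05, a_24 = 238/680 = 0.35, a_34 = 136/680 = 0.20, a_44 = 136/680 = 0.20
I − A =
  [   0.65     0.00    -0.15    -0.05]
  [  -0.30     0.85    -0.05    -0.35]
  [   0.00    -0.20     1.00    -0.20]
  [  -0.25    -0.35    -0.45     0.80]
Compute the cofactors C_ij = (−1)^(i+j)·(3×3 minor ij) of I−A; the adjugate is their transpose:
adj(I−A) = Cᵀ =
  [ 0.438000   0.056500   0.103625   0.078000]
  [ 0.303000   0.441500   0.183625   0.258000]
  [ 0.129000   0.147000   0.346500   0.159000]
  [ 0.342000   0.293500   0.307625   0.537000]
det(I−A) = Σ_j (I−A)_1j·C_1j = (0.65)(0.438000) + (0.00)(0.303000) + (-0.15)(0.129000) + (-0.05)(0.342000) = 0.24825
(I − A)⁻¹ = adj(I−A) / det(I−A) ≈
  [   1.7644     0.2276     0.4174     0.3142]
  [   1.2205     1.7784     0.7397     1.0393]
  [   0.5196     0.5921     1.3958     0.6405]
  [   1.3776     1.1823     1.2392     2.1631]
x = (I − A)⁻¹ d = adj(I−A)·d / det(I−A), with det(I−A) = 0.24825:
  x_1 = (0.438000·280 + 0.056500·160 + 0.103625·460 + 0.078000·600) / 0.24825 = 226.1475 / 0.24825 ≈ 910.967
  x_2 = (0.303000·280 + 0.441500·160 + 0.183625·460 + 0.258000·600) / 0.24825 = 394.7475 / 0.24825 ≈ 1590.121
  x_3 = (0.129000·280 + 0.147000·160 + 0.346500·460 + 0.159000·600) / 0.24825 = 314.43 / 0.24825 ≈ 1266.586
  x_4 = (0.342000·280 + 0.293500·160 + 0.307625·460 + 0.537000·600) / 0.24825 = 606.4275 / 0.24825 ≈ 2442.810

x_4 = 2442.810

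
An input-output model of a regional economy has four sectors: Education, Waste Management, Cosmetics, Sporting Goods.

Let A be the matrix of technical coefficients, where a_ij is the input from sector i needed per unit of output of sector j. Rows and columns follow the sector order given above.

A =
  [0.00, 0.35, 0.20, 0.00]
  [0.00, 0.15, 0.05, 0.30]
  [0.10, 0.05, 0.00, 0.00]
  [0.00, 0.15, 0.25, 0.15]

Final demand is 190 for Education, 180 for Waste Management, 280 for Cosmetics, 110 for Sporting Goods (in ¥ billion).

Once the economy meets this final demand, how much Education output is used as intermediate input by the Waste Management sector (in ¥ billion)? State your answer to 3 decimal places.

z_EW = 116.359

I − A =
  [   1.00    -0.35    -0.20     0.00]
  [   0.00     0.85    -0.05    -0.30]
  [  -0.10    -0.05     1.00     0.00]
  [   0.00    -0.15    -0.25     0.85]
Compute the cofactors C_ij = (−1)^(i+j)·(3×3 minor ij) of I−A; the adjugate is their transpose:
adj(I−A) = Cᵀ =
  [ 0.671625   0.306000   0.176625   0.108000]
  [ 0.011750   0.833000   0.117500   0.294000]
  [ 0.067750   0.072250   0.677500   0.025500]
  [ 0.022000   0.168250   0.220000   0.828750]
det(I−A) = Σ_j (I−A)_1j·C_1j = (1.00)(0.671625) + (-0.35)(0.011750) + (-0.20)(0.067750) + (0.00)(0.022000) = 0.6539625
(I − A)⁻¹ = adj(I−A) / det(I−A) ≈
  [   1.0270     0.4679     0.2701     0.1651]
  [   0.0180     1.2738     0.1797     0.4496]
  [   0.1036     0.1105     1.0360     0.0390]
  [   0.0336     0.2573     0.3364     1.2673]
First solve x = (I − A)⁻¹ d = adj(I−A)·d / det(I−A); in particular x_W = (0.011750·190 + 0.833000·180 + 0.117500·280 + 0.294000·110) / 0.6539625 = 217.4125 / 0.6539625 ≈ 332.45408.
Intermediate flow from E to W: z_EW = a_EW · x_W = 0.35 × 217.4125 / 0.6539625 = 76.094375 / 0.6539625 ≈ 116.359.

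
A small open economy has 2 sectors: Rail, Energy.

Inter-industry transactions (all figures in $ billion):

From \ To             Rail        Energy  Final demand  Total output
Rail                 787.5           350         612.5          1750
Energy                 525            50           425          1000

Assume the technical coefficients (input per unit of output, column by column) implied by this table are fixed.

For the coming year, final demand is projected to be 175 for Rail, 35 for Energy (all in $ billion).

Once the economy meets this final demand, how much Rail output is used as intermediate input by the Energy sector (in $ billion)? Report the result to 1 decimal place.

z_RE = 60.1

Technical coefficients a_ij = z_ij / X_j:
  a_RR = 787.5/1750 = 0.45, a_ER = 525/1750 = 0.30
  a_RE = 350/1000 = 0.35, a_EE = 50/1000 = 0.05
I − A =
  [   0.55    -0.35]
  [  -0.30     0.95]
det(I−A) = (0.55)(0.95) − (-0.35)(-0.30) = 0.4175
adj(I−A) = [[0.95, 0.35], [0.30, 0.55]]
(I − A)⁻¹ = adj(I−A) / det(I−A) ≈
  [   2.2754     0.8383]
  [   0.7186     1.3174]
First solve x = (I − A)⁻¹ d = adj(I−A)·d / det(I−A); in particular x_E = (0.30·175 + 0.55·35) / 0.4175 = 71.75 / 0.4175 ≈ 171.856.
Intermediate flow from R to E: z_RE = a_RE · x_E = 0.35 × 71.75 / 0.4175 = 25.1125 / 0.4175 ≈ 60.1.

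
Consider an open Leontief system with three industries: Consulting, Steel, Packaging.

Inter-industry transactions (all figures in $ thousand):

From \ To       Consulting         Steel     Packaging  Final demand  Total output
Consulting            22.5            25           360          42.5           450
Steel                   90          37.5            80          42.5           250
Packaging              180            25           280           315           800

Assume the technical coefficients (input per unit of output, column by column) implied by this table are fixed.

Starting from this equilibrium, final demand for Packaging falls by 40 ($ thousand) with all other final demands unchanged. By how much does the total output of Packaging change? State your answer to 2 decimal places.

Δx_P = -93.65

Technical coefficients a_ij = z_ij / X_j:
  a_CC = 22.5/450 = 0.05, a_SC = 90/450 = 0.20, a_PC = 180/450 = 0.40
  a_CS = 25/250 = 0.10, a_SS = 37.5/250 = 0.15, a_PS = 25/250 = 0.10
  a_CP = 360/800 = 0.45, a_SP = 80/800 = 0.10, a_PP = 280/800 = 0.35
I − A =
  [   0.95    -0.10    -0.45]
  [  -0.20     0.85    -0.10]
  [  -0.40    -0.10     0.65]
Cofactors of I−A, C_ij = (−1)^(i+j)·(minor ij) (rows/columns in the sector order above):
  C_11 = (0.85)(0.65) − (-0.10)(-0.10) = 0.5425
  C_12 = −[(-0.20)(0.65) − (-0.10)(-0.40)] = 0.1700
  C_13 = (-0.20)(-0.10) − (0.85)(-0.40) = 0.3600
  C_21 = −[(-0.10)(0.65) − (-0.45)(-0.10)] = 0.1100
  C_22 = (0.95)(0.65) − (-0.45)(-0.40) = 0.4375
  C_23 = −[(0.95)(-0.10) − (-0.10)(-0.40)] = 0.1350
  C_31 = (-0.10)(-0.10) − (-0.45)(0.85) = 0.3925
  C_32 = −[(0.95)(-0.10) − (-0.45)(-0.20)] = 0.1850
  C_33 = (0.95)(0.85) − (-0.10)(-0.20) = 0.7875
det(I−A) = Σ_j (I−A)_1j·C_1j = (0.95)(0.5425) + (-0.10)(0.1700) + (-0.45)(0.3600) = 0.336375
adj(I−A) = Cᵀ =
  [ 0.5425   0.1100   0.3925]
  [ 0.1700   0.4375   0.1850]
  [ 0.3600   0.1350   0.7875]
(I − A)⁻¹ = adj(I−A) / det(I−A) ≈
  [   1.6128     0.3270     1.1669]
  [   0.5054     1.3006     0.5500]
  [   1.0702     0.4013     2.3411]
Δx = (I − A)⁻¹ Δd with Δd having -40 in the Packaging component and 0 elsewhere.
So Δx_P = L_PP · (-40), where L_PP = adj(I−A)_PP / det(I−A) = 0.7875 / 0.336375.
Δx_P = 0.7875 × (-40) / 0.336375 = -31.50 / 0.336375 ≈ -93.65.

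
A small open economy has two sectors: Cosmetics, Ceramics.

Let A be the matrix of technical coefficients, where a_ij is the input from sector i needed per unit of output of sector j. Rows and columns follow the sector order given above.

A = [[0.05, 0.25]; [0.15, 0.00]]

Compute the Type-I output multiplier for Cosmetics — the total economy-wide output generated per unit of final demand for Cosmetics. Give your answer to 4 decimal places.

m_1 = 1.2603

I − A =
  [   0.95    -0.25]
  [  -0.15     1.00]
det(I−A) = (0.95)(1.00) − (-0.25)(-0.15) = 0.9125
adj(I−A) = [[1.00, 0.25], [0.15, 0.95]]
(I − A)⁻¹ = adj(I−A) / det(I−A) ≈
  [   1.09589     0.27397]
  [   0.16438     1.04110]
The output multiplier for sector j is the column-j sum of the Leontief inverse (I − A)⁻¹ = adj(I−A) / det(I−A).
Column 1 of adj(I−A): (1.00, 0.15); det(I−A) = 0.9125.
m_1 = (1.00 + 0.15) / 0.9125 = 1.15 / 0.9125 ≈ 1.2603.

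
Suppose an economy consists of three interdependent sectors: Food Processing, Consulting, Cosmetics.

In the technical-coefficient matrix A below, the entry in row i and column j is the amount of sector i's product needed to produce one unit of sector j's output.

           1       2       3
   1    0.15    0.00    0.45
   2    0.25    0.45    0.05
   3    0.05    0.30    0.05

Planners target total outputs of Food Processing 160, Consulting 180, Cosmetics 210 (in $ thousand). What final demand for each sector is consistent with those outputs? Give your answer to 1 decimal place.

d_1 = 41.5, d_2 = 48.5, d_3 = 137.5

I − A =
  [   0.85     0.00    -0.45]
  [  -0.25     0.55    -0.05]
  [  -0.05    -0.30     0.95]
d = (I − A) x:
  d_1 = (+0.85)·160 + (+0.00)·180 + (-0.45)·210 = 41.5
  d_2 = (-0.25)·160 + (+0.55)·180 + (-0.05)·210 = 48.5
  d_3 = (-0.05)·160 + (-0.30)·180 + (+0.95)·210 = 137.5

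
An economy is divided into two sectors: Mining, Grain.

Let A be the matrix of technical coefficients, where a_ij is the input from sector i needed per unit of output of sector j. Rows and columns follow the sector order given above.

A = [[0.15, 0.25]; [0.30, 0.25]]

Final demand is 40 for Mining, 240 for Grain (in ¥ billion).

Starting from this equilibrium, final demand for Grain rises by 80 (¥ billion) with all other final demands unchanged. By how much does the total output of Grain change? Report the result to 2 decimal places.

I − A =
  [   0.85    -0.25]
  [  -0.30     0.75]
det(I−A) = (0.85)(0.75) − (-0.25)(-0.30) = 0.5625
adj(I−A) = [[0.75, 0.25], [0.30, 0.85]]
(I − A)⁻¹ = adj(I−A) / det(I−A) ≈
  [   1.3333     0.4444]
  [   0.5333     1.5111]
Δx = (I − A)⁻¹ Δd with Δd having +80 in the Grain component and 0 elsewhere.
So Δx_G = L_GG · (+80), where L_GG = adj(I−A)_GG / det(I−A) = 0.85 / 0.5625.
Δx_G = 0.85 × (+80) / 0.5625 = 68.00 / 0.5625 ≈ 120.89.

Δx_G = 120.89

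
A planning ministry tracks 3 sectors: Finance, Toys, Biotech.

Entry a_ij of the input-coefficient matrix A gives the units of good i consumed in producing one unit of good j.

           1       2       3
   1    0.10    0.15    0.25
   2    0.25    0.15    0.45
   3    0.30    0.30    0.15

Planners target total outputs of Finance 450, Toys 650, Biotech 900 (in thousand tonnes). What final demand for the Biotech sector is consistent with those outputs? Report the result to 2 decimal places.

d_3 = 435.00

I − A =
  [   0.90    -0.15    -0.25]
  [  -0.25     0.85    -0.45]
  [  -0.30    -0.30     0.85]
d = (I − A) x:
  d_1 = (+0.90)·450 + (-0.15)·650 + (-0.25)·900 = 82.50
  d_2 = (-0.25)·450 + (+0.85)·650 + (-0.45)·900 = 35.00
  d_3 = (-0.30)·450 + (-0.30)·650 + (+0.85)·900 = 435.00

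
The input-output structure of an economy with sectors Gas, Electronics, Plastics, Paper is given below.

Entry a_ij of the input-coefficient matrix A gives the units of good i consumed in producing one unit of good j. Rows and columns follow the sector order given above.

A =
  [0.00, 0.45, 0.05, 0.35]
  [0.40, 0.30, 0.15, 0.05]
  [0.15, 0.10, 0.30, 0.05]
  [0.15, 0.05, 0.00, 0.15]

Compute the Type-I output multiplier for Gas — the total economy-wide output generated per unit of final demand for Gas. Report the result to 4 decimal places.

I − A =
  [   1.00    -0.45    -0.05    -0.35]
  [  -0.40     0.70    -0.15    -0.05]
  [  -0.15    -0.10     0.70    -0.05]
  [  -0.15    -0.05     0.00     0.85]
Compute the cofactors C_ij = (−1)^(i+j)·(3×3 minor ij) of I−A; the adjugate is their transpose:
adj(I−A) = Cᵀ =
  [ 0.401625   0.284375   0.089625   0.187375]
  [ 0.263500   0.551500   0.137000   0.149000]
  [ 0.129875   0.145625   0.392375   0.085125]
  [ 0.086375   0.082625   0.023875   0.331625]
det(I−A) = Σ_j (I−A)_1j·C_1j = (1.00)(0.401625) + (-0.45)(0.263500) + (-0.05)(0.129875) + (-0.35)(0.086375) = 0.246325
(I − A)⁻¹ = adj(I−A) / det(I−A) ≈
  [   1.63047     1.15447     0.36385     0.76068]
  [   1.06972     2.23891     0.55618     0.60489]
  [   0.52725     0.59119     1.59292     0.34558]
  [   0.35065     0.33543     0.09692     1.34629]
The output multiplier for sector j is the column-j sum of the Leontief inverse (I − A)⁻¹ = adj(I−A) / det(I−A).
Column 1 of adj(I−A): (0.401625, 0.263500, 0.129875, 0.086375); det(I−A) = 0.246325.
m_1 = (0.401625 + 0.263500 + 0.129875 + 0.086375) / 0.246325 = 0.881375 / 0.246325 ≈ 3.5781.

m_1 = 3.5781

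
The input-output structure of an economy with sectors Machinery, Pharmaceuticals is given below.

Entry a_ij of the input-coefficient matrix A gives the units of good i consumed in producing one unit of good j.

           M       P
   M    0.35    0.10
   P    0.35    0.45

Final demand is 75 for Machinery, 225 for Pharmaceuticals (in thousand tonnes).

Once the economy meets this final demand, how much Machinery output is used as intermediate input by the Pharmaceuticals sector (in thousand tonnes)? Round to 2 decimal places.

I − A =
  [   0.65    -0.10]
  [  -0.35     0.55]
det(I−A) = (0.65)(0.55) − (-0.10)(-0.35) = 0.3225
adj(I−A) = [[0.55, 0.10], [0.35, 0.65]]
(I − A)⁻¹ = adj(I−A) / det(I−A) ≈
  [   1.7054     0.3101]
  [   1.0853     2.0155]
First solve x = (I − A)⁻¹ d = adj(I−A)·d / det(I−A); in particular x_P = (0.35·75 + 0.65·225) / 0.3225 = 172.50 / 0.3225 ≈ 534.8837.
Intermediate flow from M to P: z_MP = a_MP · x_P = 0.10 × 172.50 / 0.3225 = 17.25 / 0.3225 ≈ 53.49.

z_MP = 53.49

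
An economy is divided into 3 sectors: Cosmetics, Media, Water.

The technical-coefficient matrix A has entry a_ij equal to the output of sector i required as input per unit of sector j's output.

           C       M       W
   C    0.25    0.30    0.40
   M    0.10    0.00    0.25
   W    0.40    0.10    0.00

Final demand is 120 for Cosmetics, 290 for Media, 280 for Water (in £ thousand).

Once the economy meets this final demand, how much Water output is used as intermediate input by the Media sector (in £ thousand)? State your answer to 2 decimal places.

I − A =
  [   0.75    -0.30    -0.40]
  [  -0.10     1.00    -0.25]
  [  -0.40    -0.10     1.00]
Cofactors of I−A, C_ij = (−1)^(i+j)·(minor ij) (rows/columns in the sector order above):
  C_11 = (1.00)(1.00) − (-0.25)(-0.10) = 0.9750
  C_12 = −[(-0.10)(1.00) − (-0.25)(-0.40)] = 0.2000
  C_13 = (-0.10)(-0.10) − (1.00)(-0.40) = 0.4100
  C_21 = −[(-0.30)(1.00) − (-0.40)(-0.10)] = 0.3400
  C_22 = (0.75)(1.00) − (-0.40)(-0.40) = 0.5900
  C_23 = −[(0.75)(-0.10) − (-0.30)(-0.40)] = 0.1950
  C_31 = (-0.30)(-0.25) − (-0.40)(1.00) = 0.4750
  C_32 = −[(0.75)(-0.25) − (-0.40)(-0.10)] = 0.2275
  C_33 = (0.75)(1.00) − (-0.30)(-0.10) = 0.7200
det(I−A) = Σ_j (I−A)_1j·C_1j = (0.75)(0.9750) + (-0.30)(0.2000) + (-0.40)(0.4100) = 0.50725
adj(I−A) = Cᵀ =
  [ 0.9750   0.3400   0.4750]
  [ 0.2000   0.5900   0.2275]
  [ 0.4100   0.1950   0.7200]
(I − A)⁻¹ = adj(I−A) / det(I−A) ≈
  [   1.9221     0.6703     0.9364]
  [   0.3943     1.1631     0.4485]
  [   0.8083     0.3844     1.4194]
First solve x = (I − A)⁻¹ d = adj(I−A)·d / det(I−A); in particular x_M = (0.2000·120 + 0.5900·290 + 0.2275·280) / 0.50725 = 258.80 / 0.50725 ≈ 510.2021.
Intermediate flow from W to M: z_WM = a_WM · x_M = 0.10 × 258.80 / 0.50725 = 25.88 / 0.50725 ≈ 51.02.

z_WM = 51.02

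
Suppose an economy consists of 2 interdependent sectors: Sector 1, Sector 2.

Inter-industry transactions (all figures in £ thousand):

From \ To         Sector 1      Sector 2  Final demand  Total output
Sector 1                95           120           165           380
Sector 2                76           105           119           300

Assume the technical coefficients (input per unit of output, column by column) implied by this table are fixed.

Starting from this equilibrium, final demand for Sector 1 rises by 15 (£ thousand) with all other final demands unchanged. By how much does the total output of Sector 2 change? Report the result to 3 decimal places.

Δx_2 = 7.362

Technical coefficients a_ij = z_ij / X_j:
  a_11 = 95/380 = 0.25, a_21 = 76/380 = 0.20
  a_12 = 120/300 = 0.40, a_22 = 105/300 = 0.35
I − A =
  [   0.75    -0.40]
  [  -0.20     0.65]
det(I−A) = (0.75)(0.65) − (-0.40)(-0.20) = 0.4075
adj(I−A) = [[0.65, 0.40], [0.20, 0.75]]
(I − A)⁻¹ = adj(I−A) / det(I−A) ≈
  [   1.5951     0.9816]
  [   0.4908     1.8405]
Δx = (I − A)⁻¹ Δd with Δd having +15 in the Sector 1 component and 0 elsewhere.
So Δx_2 = L_21 · (+15), where L_21 = adj(I−A)_21 / det(I−A) = 0.20 / 0.4075.
Δx_2 = 0.20 × (+15) / 0.4075 = 3.00 / 0.4075 ≈ 7.362.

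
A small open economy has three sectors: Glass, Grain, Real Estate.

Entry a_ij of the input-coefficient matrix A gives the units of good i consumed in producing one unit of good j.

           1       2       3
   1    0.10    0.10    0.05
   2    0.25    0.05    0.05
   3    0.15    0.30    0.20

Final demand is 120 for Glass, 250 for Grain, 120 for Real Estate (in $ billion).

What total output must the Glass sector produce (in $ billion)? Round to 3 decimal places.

x_1 = 186.969

I − A =
  [   0.90    -0.10    -0.05]
  [  -0.25     0.95    -0.05]
  [  -0.15    -0.30     0.80]
Cofactors of I−A, C_ij = (−1)^(i+j)·(minor ij) (rows/columns in the sector order above):
  C_11 = (0.95)(0.80) − (-0.05)(-0.30) = 0.7450
  C_12 = −[(-0.25)(0.80) − (-0.05)(-0.15)] = 0.2075
  C_13 = (-0.25)(-0.30) − (0.95)(-0.15) = 0.2175
  C_21 = −[(-0.10)(0.80) − (-0.05)(-0.30)] = 0.0950
  C_22 = (0.90)(0.80) − (-0.05)(-0.15) = 0.7125
  C_23 = −[(0.90)(-0.30) − (-0.10)(-0.15)] = 0.2850
  C_31 = (-0.10)(-0.05) − (-0.05)(0.95) = 0.0525
  C_32 = −[(0.90)(-0.05) − (-0.05)(-0.25)] = 0.0575
  C_33 = (0.90)(0.95) − (-0.10)(-0.25) = 0.8300
det(I−A) = Σ_j (I−A)_1j·C_1j = (0.90)(0.7450) + (-0.10)(0.2075) + (-0.05)(0.2175) = 0.638875
adj(I−A) = Cᵀ =
  [ 0.7450   0.0950   0.0525]
  [ 0.2075   0.7125   0.0575]
  [ 0.2175   0.2850   0.8300]
(I − A)⁻¹ = adj(I−A) / det(I−A) ≈
  [   1.1661     0.1487     0.0822]
  [   0.3248     1.1152     0.0900]
  [   0.3404     0.4461     1.2992]
x = (I − A)⁻¹ d = adj(I−A)·d / det(I−A), with det(I−A) = 0.638875:
  x_1 = (0.7450·120 + 0.0950·250 + 0.0525·120) / 0.638875 = 119.45 / 0.638875 ≈ 186.969
  x_2 = (0.2075·120 + 0.7125·250 + 0.0575·120) / 0.638875 = 209.925 / 0.638875 ≈ 328.585
  x_3 = (0.2175·120 + 0.2850·250 + 0.8300·120) / 0.638875 = 196.95 / 0.638875 ≈ 308.276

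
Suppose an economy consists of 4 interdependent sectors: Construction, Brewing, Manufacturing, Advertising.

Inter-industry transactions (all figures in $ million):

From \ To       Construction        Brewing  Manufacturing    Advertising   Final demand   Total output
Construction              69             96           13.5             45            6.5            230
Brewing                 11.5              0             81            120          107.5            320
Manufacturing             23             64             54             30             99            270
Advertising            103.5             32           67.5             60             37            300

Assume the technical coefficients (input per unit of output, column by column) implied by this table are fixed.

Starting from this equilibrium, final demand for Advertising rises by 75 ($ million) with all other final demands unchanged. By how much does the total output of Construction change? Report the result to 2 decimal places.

Δx_C = 73.91

Technical coefficients a_ij = z_ij / X_j:
  a_CC = 69/230 = 0.30, a_BC = 11.5/230 = 0.05, a_MC = 23/230 = 0.10, a_AC = 103.5/230 = 0.45
  a_CB = 96/320 = 0.30, a_BB = 0/320 = 0.00, a_MB = 64/320 = 0.20, a_AB = 32/320 = 0.10
  a_CM = 13.5/270 = 0.05, a_BM = 81/270 = 0.30, a_MM = 54/270 = 0.20, a_AM = 67.5/270 = 0.25
  a_CA = 45/300 = 0.15, a_BA = 120/300 = 0.40, a_MA = 30/300 = 0.10, a_AA = 60/300 = 0.20
I − A =
  [   0.70    -0.30    -0.05    -0.15]
  [  -0.05     1.00    -0.30    -0.40]
  [  -0.10    -0.20     0.80    -0.10]
  [  -0.45    -0.10    -0.25     0.80]
Compute the cofactors C_ij = (−1)^(i+j)·(3×3 minor ij) of I−A; the adjugate is their transpose:
adj(I−A) = Cᵀ =
  [ 0.512000   0.212500   0.182000   0.225000]
  [ 0.222250   0.366500   0.230625   0.253750]
  [ 0.165500   0.144500   0.397750   0.153000]
  [ 0.367500   0.210500   0.255500   0.491500]
det(I−A) = Σ_j (I−A)_1j·C_1j = (0.70)(0.512000) + (-0.30)(0.222250) + (-0.05)(0.165500) + (-0.15)(0.367500) = 0.228325
(I − A)⁻¹ = adj(I−A) / det(I−A) ≈
  [   2.2424     0.9307     0.7971     0.9854]
  [   0.9734     1.6052     1.0101     1.1114]
  [   0.7248     0.6329     1.7420     0.6701]
  [   1.6095     0.9219     1.1190     2.1526]
Δx = (I − A)⁻¹ Δd with Δd having +75 in the Advertising component and 0 elsewhere.
So Δx_C = L_CA · (+75), where L_CA = adj(I−A)_CA / det(I−A) = 0.225000 / 0.228325.
Δx_C = 0.225000 × (+75) / 0.228325 = 16.875 / 0.228325 ≈ 73.91.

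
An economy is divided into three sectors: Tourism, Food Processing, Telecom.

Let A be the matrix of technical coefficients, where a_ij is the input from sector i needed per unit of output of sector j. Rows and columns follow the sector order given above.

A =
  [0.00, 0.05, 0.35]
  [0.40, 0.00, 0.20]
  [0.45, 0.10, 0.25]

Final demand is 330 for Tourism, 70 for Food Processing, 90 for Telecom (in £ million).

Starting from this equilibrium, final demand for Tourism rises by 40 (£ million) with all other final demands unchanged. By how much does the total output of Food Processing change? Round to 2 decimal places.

Δx_2 = 28.94

I − A =
  [   1.00    -0.05    -0.35]
  [  -0.40     1.00    -0.20]
  [  -0.45    -0.10     0.75]
Cofactors of I−A, C_ij = (−1)^(i+j)·(minor ij) (rows/columns in the sector order above):
  C_11 = (1.00)(0.75) − (-0.20)(-0.10) = 0.7300
  C_12 = −[(-0.40)(0.75) − (-0.20)(-0.45)] = 0.3900
  C_13 = (-0.40)(-0.10) − (1.00)(-0.45) = 0.4900
  C_21 = −[(-0.05)(0.75) − (-0.35)(-0.10)] = 0.0725
  C_22 = (1.00)(0.75) − (-0.35)(-0.45) = 0.5925
  C_23 = −[(1.00)(-0.10) − (-0.05)(-0.45)] = 0.1225
  C_31 = (-0.05)(-0.20) − (-0.35)(1.00) = 0.3600
  C_32 = −[(1.00)(-0.20) − (-0.35)(-0.40)] = 0.3400
  C_33 = (1.00)(1.00) − (-0.05)(-0.40) = 0.9800
det(I−A) = Σ_j (I−A)_1j·C_1j = (1.00)(0.7300) + (-0.05)(0.3900) + (-0.35)(0.4900) = 0.5390
adj(I−A) = Cᵀ =
  [ 0.7300   0.0725   0.3600]
  [ 0.3900   0.5925   0.3400]
  [ 0.4900   0.1225   0.9800]
(I − A)⁻¹ = adj(I−A) / det(I−A) ≈
  [   1.3544     0.1345     0.6679]
  [   0.7236     1.0993     0.6308]
  [   0.9091     0.2273     1.8182]
Δx = (I − A)⁻¹ Δd with Δd having +40 in the Tourism component and 0 elsewhere.
So Δx_2 = L_21 · (+40), where L_21 = adj(I−A)_21 / det(I−A) = 0.3900 / 0.5390.
Δx_2 = 0.3900 × (+40) / 0.5390 = 15.60 / 0.5390 ≈ 28.94.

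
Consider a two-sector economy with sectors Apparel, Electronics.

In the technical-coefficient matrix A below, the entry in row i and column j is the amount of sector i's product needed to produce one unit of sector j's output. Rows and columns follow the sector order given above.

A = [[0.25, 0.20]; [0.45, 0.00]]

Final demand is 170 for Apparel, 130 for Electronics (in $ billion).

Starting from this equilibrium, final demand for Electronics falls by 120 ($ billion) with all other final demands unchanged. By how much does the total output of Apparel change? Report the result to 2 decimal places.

I − A =
  [   0.75    -0.20]
  [  -0.45     1.00]
det(I−A) = (0.75)(1.00) − (-0.20)(-0.45) = 0.6600
adj(I−A) = [[1.00, 0.20], [0.45, 0.75]]
(I − A)⁻¹ = adj(I−A) / det(I−A) ≈
  [   1.5152     0.3030]
  [   0.6818     1.1364]
Δx = (I − A)⁻¹ Δd with Δd having -120 in the Electronics component and 0 elsewhere.
So Δx_1 = L_12 · (-120), where L_12 = adj(I−A)_12 / det(I−A) = 0.20 / 0.6600.
Δx_1 = 0.20 × (-120) / 0.6600 = -24.00 / 0.6600 ≈ -36.36.

Δx_1 = -36.36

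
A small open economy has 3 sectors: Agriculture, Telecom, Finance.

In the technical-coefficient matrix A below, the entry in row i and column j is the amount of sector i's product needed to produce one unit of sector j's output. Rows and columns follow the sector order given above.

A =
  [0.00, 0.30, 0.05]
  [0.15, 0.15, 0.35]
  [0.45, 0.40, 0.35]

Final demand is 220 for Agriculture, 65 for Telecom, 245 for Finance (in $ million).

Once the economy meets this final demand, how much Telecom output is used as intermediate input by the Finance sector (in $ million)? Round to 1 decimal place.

z_TF = 367.3

I − A =
  [   1.00    -0.30    -0.05]
  [  -0.15     0.85    -0.35]
  [  -0.45    -0.40     0.65]
Cofactors of I−A, C_ij = (−1)^(i+j)·(minor ij) (rows/columns in the sector order above):
  C_11 = (0.85)(0.65) − (-0.35)(-0.40) = 0.4125
  C_12 = −[(-0.15)(0.65) − (-0.35)(-0.45)] = 0.2550
  C_13 = (-0.15)(-0.40) − (0.85)(-0.45) = 0.4425
  C_21 = −[(-0.30)(0.65) − (-0.05)(-0.40)] = 0.2150
  C_22 = (1.00)(0.65) − (-0.05)(-0.45) = 0.6275
  C_23 = −[(1.00)(-0.40) − (-0.30)(-0.45)] = 0.5350
  C_31 = (-0.30)(-0.35) − (-0.05)(0.85) = 0.1475
  C_32 = −[(1.00)(-0.35) − (-0.05)(-0.15)] = 0.3575
  C_33 = (1.00)(0.85) − (-0.30)(-0.15) = 0.8050
det(I−A) = Σ_j (I−A)_1j·C_1j = (1.00)(0.4125) + (-0.30)(0.2550) + (-0.05)(0.4425) = 0.313875
adj(I−A) = Cᵀ =
  [ 0.4125   0.2150   0.1475]
  [ 0.2550   0.6275   0.3575]
  [ 0.4425   0.5350   0.8050]
(I − A)⁻¹ = adj(I−A) / det(I−A) ≈
  [   1.3142     0.6850     0.4699]
  [   0.8124     1.9992     1.1390]
  [   1.4098     1.7045     2.5647]
First solve x = (I − A)⁻¹ d = adj(I−A)·d / det(I−A); in particular x_F = (0.4425·220 + 0.5350·65 + 0.8050·245) / 0.313875 = 329.35 / 0.313875 ≈ 1049.303.
Intermediate flow from T to F: z_TF = a_TF · x_F = 0.35 × 329.35 / 0.313875 = 115.2725 / 0.313875 ≈ 367.3.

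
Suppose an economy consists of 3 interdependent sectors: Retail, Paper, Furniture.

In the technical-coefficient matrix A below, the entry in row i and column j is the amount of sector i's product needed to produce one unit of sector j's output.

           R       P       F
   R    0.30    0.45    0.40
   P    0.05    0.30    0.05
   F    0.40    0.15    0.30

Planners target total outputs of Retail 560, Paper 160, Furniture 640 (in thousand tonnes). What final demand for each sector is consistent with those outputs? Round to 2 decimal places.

d_R = 64.00, d_P = 52.00, d_F = 200.00

I − A =
  [   0.70    -0.45    -0.40]
  [  -0.05     0.70    -0.05]
  [  -0.40    -0.15     0.70]
d = (I − A) x:
  d_R = (+0.70)·560 + (-0.45)·160 + (-0.40)·640 = 64.00
  d_P = (-0.05)·560 + (+0.70)·160 + (-0.05)·640 = 52.00
  d_F = (-0.40)·560 + (-0.15)·160 + (+0.70)·640 = 200.00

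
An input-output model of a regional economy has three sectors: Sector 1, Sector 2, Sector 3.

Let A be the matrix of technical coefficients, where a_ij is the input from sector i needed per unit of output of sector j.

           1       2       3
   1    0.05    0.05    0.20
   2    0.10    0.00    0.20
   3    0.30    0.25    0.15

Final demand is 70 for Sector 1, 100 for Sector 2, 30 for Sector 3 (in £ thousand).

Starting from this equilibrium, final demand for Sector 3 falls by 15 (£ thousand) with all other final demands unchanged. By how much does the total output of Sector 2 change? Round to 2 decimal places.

I − A =
  [   0.95    -0.05    -0.20]
  [  -0.10     1.00    -0.20]
  [  -0.30    -0.25     0.85]
Cofactors of I−A, C_ij = (−1)^(i+j)·(minor ij) (rows/columns in the sector order above):
  C_11 = (1.00)(0.85) − (-0.20)(-0.25) = 0.8000
  C_12 = −[(-0.10)(0.85) − (-0.20)(-0.30)] = 0.1450
  C_13 = (-0.10)(-0.25) − (1.00)(-0.30) = 0.3250
  C_21 = −[(-0.05)(0.85) − (-0.20)(-0.25)] = 0.0925
  C_22 = (0.95)(0.85) − (-0.20)(-0.30) = 0.7475
  C_23 = −[(0.95)(-0.25) − (-0.05)(-0.30)] = 0.2525
  C_31 = (-0.05)(-0.20) − (-0.20)(1.00) = 0.2100
  C_32 = −[(0.95)(-0.20) − (-0.20)(-0.10)] = 0.2100
  C_33 = (0.95)(1.00) − (-0.05)(-0.10) = 0.9450
det(I−A) = Σ_j (I−A)_1j·C_1j = (0.95)(0.8000) + (-0.05)(0.1450) + (-0.20)(0.3250) = 0.68775
adj(I−A) = Cᵀ =
  [ 0.8000   0.0925   0.2100]
  [ 0.1450   0.7475   0.2100]
  [ 0.3250   0.2525   0.9450]
(I − A)⁻¹ = adj(I−A) / det(I−A) ≈
  [   1.1632     0.1345     0.3053]
  [   0.2108     1.0869     0.3053]
  [   0.4726     0.3671     1.3740]
Δx = (I − A)⁻¹ Δd with Δd having -15 in the Sector 3 component and 0 elsewhere.
So Δx_2 = L_23 · (-15), where L_23 = adj(I−A)_23 / det(I−A) = 0.2100 / 0.68775.
Δx_2 = 0.2100 × (-15) / 0.68775 = -3.15 / 0.68775 ≈ -4.58.

Δx_2 = -4.58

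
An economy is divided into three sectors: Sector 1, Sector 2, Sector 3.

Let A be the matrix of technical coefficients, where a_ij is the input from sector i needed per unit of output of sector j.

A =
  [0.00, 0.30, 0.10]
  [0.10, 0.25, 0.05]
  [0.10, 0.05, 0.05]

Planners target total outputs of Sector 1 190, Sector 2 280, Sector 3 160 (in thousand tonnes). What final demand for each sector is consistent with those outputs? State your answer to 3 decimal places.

I − A =
  [   1.00    -0.30    -0.10]
  [  -0.10     0.75    -0.05]
  [  -0.10    -0.05     0.95]
d = (I − A) x:
  d_1 = (+1.00)·190 + (-0.30)·280 + (-0.10)·160 = 90.000
  d_2 = (-0.10)·190 + (+0.75)·280 + (-0.05)·160 = 183.000
  d_3 = (-0.10)·190 + (-0.05)·280 + (+0.95)·160 = 119.000

d_1 = 90.000, d_2 = 183.000, d_3 = 119.000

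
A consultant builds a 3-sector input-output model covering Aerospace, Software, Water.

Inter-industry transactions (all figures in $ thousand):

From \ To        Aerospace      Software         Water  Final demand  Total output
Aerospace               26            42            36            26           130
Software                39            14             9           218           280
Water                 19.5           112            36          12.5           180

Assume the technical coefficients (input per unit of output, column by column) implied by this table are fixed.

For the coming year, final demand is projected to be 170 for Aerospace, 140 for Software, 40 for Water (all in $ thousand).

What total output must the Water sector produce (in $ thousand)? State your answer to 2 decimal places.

x_W = 241.20

Technical coefficients a_ij = z_ij / X_j:
  a_AA = 26/130 = 0.20, a_SA = 39/130 = 0.30, a_WA = 19.5/130 = 0.15
  a_AS = 42/280 = 0.15, a_SS = 14/280 = 0.05, a_WS = 112/280 = 0.40
  a_AW = 36/180 = 0.20, a_SW = 9/180 = 0.05, a_WW = 36/180 = 0.20
I − A =
  [   0.80    -0.15    -0.20]
  [  -0.30     0.95    -0.05]
  [  -0.15    -0.40     0.80]
Cofactors of I−A, C_ij = (−1)^(i+j)·(minor ij) (rows/columns in the sector order above):
  C_11 = (0.95)(0.80) − (-0.05)(-0.40) = 0.7400
  C_12 = −[(-0.30)(0.80) − (-0.05)(-0.15)] = 0.2475
  C_13 = (-0.30)(-0.40) − (0.95)(-0.15) = 0.2625
  C_21 = −[(-0.15)(0.80) − (-0.20)(-0.40)] = 0.2000
  C_22 = (0.80)(0.80) − (-0.20)(-0.15) = 0.6100
  C_23 = −[(0.80)(-0.40) − (-0.15)(-0.15)] = 0.3425
  C_31 = (-0.15)(-0.05) − (-0.20)(0.95) = 0.1975
  C_32 = −[(0.80)(-0.05) − (-0.20)(-0.30)] = 0.1000
  C_33 = (0.80)(0.95) − (-0.15)(-0.30) = 0.7150
det(I−A) = Σ_j (I−A)_1j·C_1j = (0.80)(0.7400) + (-0.15)(0.2475) + (-0.20)(0.2625) = 0.502375
adj(I−A) = Cᵀ =
  [ 0.7400   0.2000   0.1975]
  [ 0.2475   0.6100   0.1000]
  [ 0.2625   0.3425   0.7150]
(I − A)⁻¹ = adj(I−A) / det(I−A) ≈
  [   1.4730     0.3981     0.3931]
  [   0.4927     1.2142     0.1991]
  [   0.5225     0.6818     1.4232]
x = (I − A)⁻¹ d = adj(I−A)·d / det(I−A), with det(I−A) = 0.502375:
  x_A = (0.7400·170 + 0.2000·140 + 0.1975·40) / 0.502375 = 161.70 / 0.502375 ≈ 321.87
  x_S = (0.2475·170 + 0.6100·140 + 0.1000·40) / 0.502375 = 131.475 / 0.502375 ≈ 261.71
  x_W = (0.2625·170 + 0.3425·140 + 0.7150·40) / 0.502375 = 121.175 / 0.502375 ≈ 241.20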